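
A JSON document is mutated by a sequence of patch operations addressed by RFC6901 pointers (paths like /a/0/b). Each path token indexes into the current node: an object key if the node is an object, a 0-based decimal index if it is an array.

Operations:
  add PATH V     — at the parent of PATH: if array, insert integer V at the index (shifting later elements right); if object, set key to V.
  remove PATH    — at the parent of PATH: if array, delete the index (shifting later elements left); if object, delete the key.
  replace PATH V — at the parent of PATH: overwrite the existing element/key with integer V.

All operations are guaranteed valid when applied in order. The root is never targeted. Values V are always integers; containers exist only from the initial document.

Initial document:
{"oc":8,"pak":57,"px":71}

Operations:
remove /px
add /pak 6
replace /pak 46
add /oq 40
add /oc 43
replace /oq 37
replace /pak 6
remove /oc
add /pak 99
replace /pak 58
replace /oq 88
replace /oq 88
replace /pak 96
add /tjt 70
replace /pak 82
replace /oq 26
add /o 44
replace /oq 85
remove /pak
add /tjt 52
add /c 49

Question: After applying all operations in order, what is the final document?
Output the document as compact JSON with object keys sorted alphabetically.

After op 1 (remove /px): {"oc":8,"pak":57}
After op 2 (add /pak 6): {"oc":8,"pak":6}
After op 3 (replace /pak 46): {"oc":8,"pak":46}
After op 4 (add /oq 40): {"oc":8,"oq":40,"pak":46}
After op 5 (add /oc 43): {"oc":43,"oq":40,"pak":46}
After op 6 (replace /oq 37): {"oc":43,"oq":37,"pak":46}
After op 7 (replace /pak 6): {"oc":43,"oq":37,"pak":6}
After op 8 (remove /oc): {"oq":37,"pak":6}
After op 9 (add /pak 99): {"oq":37,"pak":99}
After op 10 (replace /pak 58): {"oq":37,"pak":58}
After op 11 (replace /oq 88): {"oq":88,"pak":58}
After op 12 (replace /oq 88): {"oq":88,"pak":58}
After op 13 (replace /pak 96): {"oq":88,"pak":96}
After op 14 (add /tjt 70): {"oq":88,"pak":96,"tjt":70}
After op 15 (replace /pak 82): {"oq":88,"pak":82,"tjt":70}
After op 16 (replace /oq 26): {"oq":26,"pak":82,"tjt":70}
After op 17 (add /o 44): {"o":44,"oq":26,"pak":82,"tjt":70}
After op 18 (replace /oq 85): {"o":44,"oq":85,"pak":82,"tjt":70}
After op 19 (remove /pak): {"o":44,"oq":85,"tjt":70}
After op 20 (add /tjt 52): {"o":44,"oq":85,"tjt":52}
After op 21 (add /c 49): {"c":49,"o":44,"oq":85,"tjt":52}

Answer: {"c":49,"o":44,"oq":85,"tjt":52}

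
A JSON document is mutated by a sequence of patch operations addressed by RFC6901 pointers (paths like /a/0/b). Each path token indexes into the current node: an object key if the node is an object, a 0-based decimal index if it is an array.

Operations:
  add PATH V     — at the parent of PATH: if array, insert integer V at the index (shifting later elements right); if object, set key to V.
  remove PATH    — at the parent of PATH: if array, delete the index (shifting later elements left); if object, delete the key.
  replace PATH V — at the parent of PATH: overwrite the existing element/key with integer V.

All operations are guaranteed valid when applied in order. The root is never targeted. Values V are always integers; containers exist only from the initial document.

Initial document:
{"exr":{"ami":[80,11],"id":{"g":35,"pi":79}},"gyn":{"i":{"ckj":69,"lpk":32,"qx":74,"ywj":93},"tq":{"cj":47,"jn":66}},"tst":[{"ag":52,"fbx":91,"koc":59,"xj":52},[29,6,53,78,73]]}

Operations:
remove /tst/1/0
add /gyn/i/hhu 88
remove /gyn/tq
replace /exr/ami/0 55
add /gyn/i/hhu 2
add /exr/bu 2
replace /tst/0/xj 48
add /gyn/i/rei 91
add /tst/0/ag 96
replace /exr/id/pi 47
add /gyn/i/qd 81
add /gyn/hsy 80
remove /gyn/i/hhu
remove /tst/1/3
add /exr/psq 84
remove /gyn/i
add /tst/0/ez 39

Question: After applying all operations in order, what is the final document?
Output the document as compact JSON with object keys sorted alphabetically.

After op 1 (remove /tst/1/0): {"exr":{"ami":[80,11],"id":{"g":35,"pi":79}},"gyn":{"i":{"ckj":69,"lpk":32,"qx":74,"ywj":93},"tq":{"cj":47,"jn":66}},"tst":[{"ag":52,"fbx":91,"koc":59,"xj":52},[6,53,78,73]]}
After op 2 (add /gyn/i/hhu 88): {"exr":{"ami":[80,11],"id":{"g":35,"pi":79}},"gyn":{"i":{"ckj":69,"hhu":88,"lpk":32,"qx":74,"ywj":93},"tq":{"cj":47,"jn":66}},"tst":[{"ag":52,"fbx":91,"koc":59,"xj":52},[6,53,78,73]]}
After op 3 (remove /gyn/tq): {"exr":{"ami":[80,11],"id":{"g":35,"pi":79}},"gyn":{"i":{"ckj":69,"hhu":88,"lpk":32,"qx":74,"ywj":93}},"tst":[{"ag":52,"fbx":91,"koc":59,"xj":52},[6,53,78,73]]}
After op 4 (replace /exr/ami/0 55): {"exr":{"ami":[55,11],"id":{"g":35,"pi":79}},"gyn":{"i":{"ckj":69,"hhu":88,"lpk":32,"qx":74,"ywj":93}},"tst":[{"ag":52,"fbx":91,"koc":59,"xj":52},[6,53,78,73]]}
After op 5 (add /gyn/i/hhu 2): {"exr":{"ami":[55,11],"id":{"g":35,"pi":79}},"gyn":{"i":{"ckj":69,"hhu":2,"lpk":32,"qx":74,"ywj":93}},"tst":[{"ag":52,"fbx":91,"koc":59,"xj":52},[6,53,78,73]]}
After op 6 (add /exr/bu 2): {"exr":{"ami":[55,11],"bu":2,"id":{"g":35,"pi":79}},"gyn":{"i":{"ckj":69,"hhu":2,"lpk":32,"qx":74,"ywj":93}},"tst":[{"ag":52,"fbx":91,"koc":59,"xj":52},[6,53,78,73]]}
After op 7 (replace /tst/0/xj 48): {"exr":{"ami":[55,11],"bu":2,"id":{"g":35,"pi":79}},"gyn":{"i":{"ckj":69,"hhu":2,"lpk":32,"qx":74,"ywj":93}},"tst":[{"ag":52,"fbx":91,"koc":59,"xj":48},[6,53,78,73]]}
After op 8 (add /gyn/i/rei 91): {"exr":{"ami":[55,11],"bu":2,"id":{"g":35,"pi":79}},"gyn":{"i":{"ckj":69,"hhu":2,"lpk":32,"qx":74,"rei":91,"ywj":93}},"tst":[{"ag":52,"fbx":91,"koc":59,"xj":48},[6,53,78,73]]}
After op 9 (add /tst/0/ag 96): {"exr":{"ami":[55,11],"bu":2,"id":{"g":35,"pi":79}},"gyn":{"i":{"ckj":69,"hhu":2,"lpk":32,"qx":74,"rei":91,"ywj":93}},"tst":[{"ag":96,"fbx":91,"koc":59,"xj":48},[6,53,78,73]]}
After op 10 (replace /exr/id/pi 47): {"exr":{"ami":[55,11],"bu":2,"id":{"g":35,"pi":47}},"gyn":{"i":{"ckj":69,"hhu":2,"lpk":32,"qx":74,"rei":91,"ywj":93}},"tst":[{"ag":96,"fbx":91,"koc":59,"xj":48},[6,53,78,73]]}
After op 11 (add /gyn/i/qd 81): {"exr":{"ami":[55,11],"bu":2,"id":{"g":35,"pi":47}},"gyn":{"i":{"ckj":69,"hhu":2,"lpk":32,"qd":81,"qx":74,"rei":91,"ywj":93}},"tst":[{"ag":96,"fbx":91,"koc":59,"xj":48},[6,53,78,73]]}
After op 12 (add /gyn/hsy 80): {"exr":{"ami":[55,11],"bu":2,"id":{"g":35,"pi":47}},"gyn":{"hsy":80,"i":{"ckj":69,"hhu":2,"lpk":32,"qd":81,"qx":74,"rei":91,"ywj":93}},"tst":[{"ag":96,"fbx":91,"koc":59,"xj":48},[6,53,78,73]]}
After op 13 (remove /gyn/i/hhu): {"exr":{"ami":[55,11],"bu":2,"id":{"g":35,"pi":47}},"gyn":{"hsy":80,"i":{"ckj":69,"lpk":32,"qd":81,"qx":74,"rei":91,"ywj":93}},"tst":[{"ag":96,"fbx":91,"koc":59,"xj":48},[6,53,78,73]]}
After op 14 (remove /tst/1/3): {"exr":{"ami":[55,11],"bu":2,"id":{"g":35,"pi":47}},"gyn":{"hsy":80,"i":{"ckj":69,"lpk":32,"qd":81,"qx":74,"rei":91,"ywj":93}},"tst":[{"ag":96,"fbx":91,"koc":59,"xj":48},[6,53,78]]}
After op 15 (add /exr/psq 84): {"exr":{"ami":[55,11],"bu":2,"id":{"g":35,"pi":47},"psq":84},"gyn":{"hsy":80,"i":{"ckj":69,"lpk":32,"qd":81,"qx":74,"rei":91,"ywj":93}},"tst":[{"ag":96,"fbx":91,"koc":59,"xj":48},[6,53,78]]}
After op 16 (remove /gyn/i): {"exr":{"ami":[55,11],"bu":2,"id":{"g":35,"pi":47},"psq":84},"gyn":{"hsy":80},"tst":[{"ag":96,"fbx":91,"koc":59,"xj":48},[6,53,78]]}
After op 17 (add /tst/0/ez 39): {"exr":{"ami":[55,11],"bu":2,"id":{"g":35,"pi":47},"psq":84},"gyn":{"hsy":80},"tst":[{"ag":96,"ez":39,"fbx":91,"koc":59,"xj":48},[6,53,78]]}

Answer: {"exr":{"ami":[55,11],"bu":2,"id":{"g":35,"pi":47},"psq":84},"gyn":{"hsy":80},"tst":[{"ag":96,"ez":39,"fbx":91,"koc":59,"xj":48},[6,53,78]]}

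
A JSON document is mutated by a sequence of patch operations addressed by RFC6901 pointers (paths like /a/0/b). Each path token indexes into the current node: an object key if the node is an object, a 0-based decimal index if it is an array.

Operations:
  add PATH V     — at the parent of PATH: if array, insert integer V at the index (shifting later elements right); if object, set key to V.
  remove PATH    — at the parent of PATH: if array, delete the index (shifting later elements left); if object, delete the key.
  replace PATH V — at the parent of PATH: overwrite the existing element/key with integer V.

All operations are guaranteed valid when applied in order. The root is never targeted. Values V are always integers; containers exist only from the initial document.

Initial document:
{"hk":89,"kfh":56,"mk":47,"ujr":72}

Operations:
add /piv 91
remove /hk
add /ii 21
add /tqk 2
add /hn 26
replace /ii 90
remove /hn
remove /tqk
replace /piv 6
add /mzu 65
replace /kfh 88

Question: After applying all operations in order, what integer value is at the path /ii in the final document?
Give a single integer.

Answer: 90

Derivation:
After op 1 (add /piv 91): {"hk":89,"kfh":56,"mk":47,"piv":91,"ujr":72}
After op 2 (remove /hk): {"kfh":56,"mk":47,"piv":91,"ujr":72}
After op 3 (add /ii 21): {"ii":21,"kfh":56,"mk":47,"piv":91,"ujr":72}
After op 4 (add /tqk 2): {"ii":21,"kfh":56,"mk":47,"piv":91,"tqk":2,"ujr":72}
After op 5 (add /hn 26): {"hn":26,"ii":21,"kfh":56,"mk":47,"piv":91,"tqk":2,"ujr":72}
After op 6 (replace /ii 90): {"hn":26,"ii":90,"kfh":56,"mk":47,"piv":91,"tqk":2,"ujr":72}
After op 7 (remove /hn): {"ii":90,"kfh":56,"mk":47,"piv":91,"tqk":2,"ujr":72}
After op 8 (remove /tqk): {"ii":90,"kfh":56,"mk":47,"piv":91,"ujr":72}
After op 9 (replace /piv 6): {"ii":90,"kfh":56,"mk":47,"piv":6,"ujr":72}
After op 10 (add /mzu 65): {"ii":90,"kfh":56,"mk":47,"mzu":65,"piv":6,"ujr":72}
After op 11 (replace /kfh 88): {"ii":90,"kfh":88,"mk":47,"mzu":65,"piv":6,"ujr":72}
Value at /ii: 90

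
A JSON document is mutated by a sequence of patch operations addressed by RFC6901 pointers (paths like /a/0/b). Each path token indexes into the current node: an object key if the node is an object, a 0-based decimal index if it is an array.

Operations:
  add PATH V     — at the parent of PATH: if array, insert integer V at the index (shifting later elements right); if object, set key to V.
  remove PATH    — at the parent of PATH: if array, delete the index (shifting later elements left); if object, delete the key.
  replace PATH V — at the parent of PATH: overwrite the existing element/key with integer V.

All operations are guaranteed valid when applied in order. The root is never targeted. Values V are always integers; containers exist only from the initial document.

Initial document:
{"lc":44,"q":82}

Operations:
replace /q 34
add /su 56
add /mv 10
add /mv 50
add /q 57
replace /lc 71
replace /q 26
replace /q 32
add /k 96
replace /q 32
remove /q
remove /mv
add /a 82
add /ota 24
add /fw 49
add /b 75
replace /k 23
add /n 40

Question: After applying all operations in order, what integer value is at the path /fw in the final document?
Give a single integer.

Answer: 49

Derivation:
After op 1 (replace /q 34): {"lc":44,"q":34}
After op 2 (add /su 56): {"lc":44,"q":34,"su":56}
After op 3 (add /mv 10): {"lc":44,"mv":10,"q":34,"su":56}
After op 4 (add /mv 50): {"lc":44,"mv":50,"q":34,"su":56}
After op 5 (add /q 57): {"lc":44,"mv":50,"q":57,"su":56}
After op 6 (replace /lc 71): {"lc":71,"mv":50,"q":57,"su":56}
After op 7 (replace /q 26): {"lc":71,"mv":50,"q":26,"su":56}
After op 8 (replace /q 32): {"lc":71,"mv":50,"q":32,"su":56}
After op 9 (add /k 96): {"k":96,"lc":71,"mv":50,"q":32,"su":56}
After op 10 (replace /q 32): {"k":96,"lc":71,"mv":50,"q":32,"su":56}
After op 11 (remove /q): {"k":96,"lc":71,"mv":50,"su":56}
After op 12 (remove /mv): {"k":96,"lc":71,"su":56}
After op 13 (add /a 82): {"a":82,"k":96,"lc":71,"su":56}
After op 14 (add /ota 24): {"a":82,"k":96,"lc":71,"ota":24,"su":56}
After op 15 (add /fw 49): {"a":82,"fw":49,"k":96,"lc":71,"ota":24,"su":56}
After op 16 (add /b 75): {"a":82,"b":75,"fw":49,"k":96,"lc":71,"ota":24,"su":56}
After op 17 (replace /k 23): {"a":82,"b":75,"fw":49,"k":23,"lc":71,"ota":24,"su":56}
After op 18 (add /n 40): {"a":82,"b":75,"fw":49,"k":23,"lc":71,"n":40,"ota":24,"su":56}
Value at /fw: 49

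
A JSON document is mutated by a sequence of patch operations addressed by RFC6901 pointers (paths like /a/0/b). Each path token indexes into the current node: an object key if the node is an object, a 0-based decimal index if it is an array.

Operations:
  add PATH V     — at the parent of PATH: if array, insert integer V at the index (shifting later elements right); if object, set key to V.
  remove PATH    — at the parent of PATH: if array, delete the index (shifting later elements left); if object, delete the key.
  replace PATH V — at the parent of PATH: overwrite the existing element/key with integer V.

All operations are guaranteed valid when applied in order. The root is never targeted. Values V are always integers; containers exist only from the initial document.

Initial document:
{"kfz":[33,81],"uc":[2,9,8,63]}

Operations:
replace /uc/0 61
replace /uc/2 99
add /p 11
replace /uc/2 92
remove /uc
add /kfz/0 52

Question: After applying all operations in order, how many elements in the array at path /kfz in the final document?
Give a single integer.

After op 1 (replace /uc/0 61): {"kfz":[33,81],"uc":[61,9,8,63]}
After op 2 (replace /uc/2 99): {"kfz":[33,81],"uc":[61,9,99,63]}
After op 3 (add /p 11): {"kfz":[33,81],"p":11,"uc":[61,9,99,63]}
After op 4 (replace /uc/2 92): {"kfz":[33,81],"p":11,"uc":[61,9,92,63]}
After op 5 (remove /uc): {"kfz":[33,81],"p":11}
After op 6 (add /kfz/0 52): {"kfz":[52,33,81],"p":11}
Size at path /kfz: 3

Answer: 3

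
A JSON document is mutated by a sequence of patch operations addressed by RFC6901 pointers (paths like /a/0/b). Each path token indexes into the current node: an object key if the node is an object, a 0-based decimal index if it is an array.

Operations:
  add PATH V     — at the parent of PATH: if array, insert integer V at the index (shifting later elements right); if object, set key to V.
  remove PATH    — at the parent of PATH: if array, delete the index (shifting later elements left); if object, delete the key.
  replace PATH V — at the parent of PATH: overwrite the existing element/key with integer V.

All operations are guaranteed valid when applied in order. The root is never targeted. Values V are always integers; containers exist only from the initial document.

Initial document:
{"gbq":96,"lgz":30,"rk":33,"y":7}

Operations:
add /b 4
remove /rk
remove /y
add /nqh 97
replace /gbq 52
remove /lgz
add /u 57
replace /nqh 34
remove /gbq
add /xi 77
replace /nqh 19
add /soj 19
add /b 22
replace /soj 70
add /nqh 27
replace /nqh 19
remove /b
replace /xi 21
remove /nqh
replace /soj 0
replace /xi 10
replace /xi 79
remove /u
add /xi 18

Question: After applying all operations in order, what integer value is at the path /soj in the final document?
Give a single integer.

Answer: 0

Derivation:
After op 1 (add /b 4): {"b":4,"gbq":96,"lgz":30,"rk":33,"y":7}
After op 2 (remove /rk): {"b":4,"gbq":96,"lgz":30,"y":7}
After op 3 (remove /y): {"b":4,"gbq":96,"lgz":30}
After op 4 (add /nqh 97): {"b":4,"gbq":96,"lgz":30,"nqh":97}
After op 5 (replace /gbq 52): {"b":4,"gbq":52,"lgz":30,"nqh":97}
After op 6 (remove /lgz): {"b":4,"gbq":52,"nqh":97}
After op 7 (add /u 57): {"b":4,"gbq":52,"nqh":97,"u":57}
After op 8 (replace /nqh 34): {"b":4,"gbq":52,"nqh":34,"u":57}
After op 9 (remove /gbq): {"b":4,"nqh":34,"u":57}
After op 10 (add /xi 77): {"b":4,"nqh":34,"u":57,"xi":77}
After op 11 (replace /nqh 19): {"b":4,"nqh":19,"u":57,"xi":77}
After op 12 (add /soj 19): {"b":4,"nqh":19,"soj":19,"u":57,"xi":77}
After op 13 (add /b 22): {"b":22,"nqh":19,"soj":19,"u":57,"xi":77}
After op 14 (replace /soj 70): {"b":22,"nqh":19,"soj":70,"u":57,"xi":77}
After op 15 (add /nqh 27): {"b":22,"nqh":27,"soj":70,"u":57,"xi":77}
After op 16 (replace /nqh 19): {"b":22,"nqh":19,"soj":70,"u":57,"xi":77}
After op 17 (remove /b): {"nqh":19,"soj":70,"u":57,"xi":77}
After op 18 (replace /xi 21): {"nqh":19,"soj":70,"u":57,"xi":21}
After op 19 (remove /nqh): {"soj":70,"u":57,"xi":21}
After op 20 (replace /soj 0): {"soj":0,"u":57,"xi":21}
After op 21 (replace /xi 10): {"soj":0,"u":57,"xi":10}
After op 22 (replace /xi 79): {"soj":0,"u":57,"xi":79}
After op 23 (remove /u): {"soj":0,"xi":79}
After op 24 (add /xi 18): {"soj":0,"xi":18}
Value at /soj: 0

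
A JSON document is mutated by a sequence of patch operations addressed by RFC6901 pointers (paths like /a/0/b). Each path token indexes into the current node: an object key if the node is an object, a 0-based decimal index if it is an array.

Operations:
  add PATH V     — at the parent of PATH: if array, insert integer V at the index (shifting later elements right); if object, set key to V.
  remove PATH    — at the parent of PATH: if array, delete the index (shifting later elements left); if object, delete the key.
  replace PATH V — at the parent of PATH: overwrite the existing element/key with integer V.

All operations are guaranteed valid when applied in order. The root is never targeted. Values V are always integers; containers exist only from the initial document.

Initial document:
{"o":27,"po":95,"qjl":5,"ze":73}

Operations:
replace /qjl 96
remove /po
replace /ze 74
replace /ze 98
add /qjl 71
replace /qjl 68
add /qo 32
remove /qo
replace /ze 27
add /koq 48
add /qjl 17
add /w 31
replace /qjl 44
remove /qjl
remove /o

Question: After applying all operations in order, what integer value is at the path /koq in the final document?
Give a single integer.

After op 1 (replace /qjl 96): {"o":27,"po":95,"qjl":96,"ze":73}
After op 2 (remove /po): {"o":27,"qjl":96,"ze":73}
After op 3 (replace /ze 74): {"o":27,"qjl":96,"ze":74}
After op 4 (replace /ze 98): {"o":27,"qjl":96,"ze":98}
After op 5 (add /qjl 71): {"o":27,"qjl":71,"ze":98}
After op 6 (replace /qjl 68): {"o":27,"qjl":68,"ze":98}
After op 7 (add /qo 32): {"o":27,"qjl":68,"qo":32,"ze":98}
After op 8 (remove /qo): {"o":27,"qjl":68,"ze":98}
After op 9 (replace /ze 27): {"o":27,"qjl":68,"ze":27}
After op 10 (add /koq 48): {"koq":48,"o":27,"qjl":68,"ze":27}
After op 11 (add /qjl 17): {"koq":48,"o":27,"qjl":17,"ze":27}
After op 12 (add /w 31): {"koq":48,"o":27,"qjl":17,"w":31,"ze":27}
After op 13 (replace /qjl 44): {"koq":48,"o":27,"qjl":44,"w":31,"ze":27}
After op 14 (remove /qjl): {"koq":48,"o":27,"w":31,"ze":27}
After op 15 (remove /o): {"koq":48,"w":31,"ze":27}
Value at /koq: 48

Answer: 48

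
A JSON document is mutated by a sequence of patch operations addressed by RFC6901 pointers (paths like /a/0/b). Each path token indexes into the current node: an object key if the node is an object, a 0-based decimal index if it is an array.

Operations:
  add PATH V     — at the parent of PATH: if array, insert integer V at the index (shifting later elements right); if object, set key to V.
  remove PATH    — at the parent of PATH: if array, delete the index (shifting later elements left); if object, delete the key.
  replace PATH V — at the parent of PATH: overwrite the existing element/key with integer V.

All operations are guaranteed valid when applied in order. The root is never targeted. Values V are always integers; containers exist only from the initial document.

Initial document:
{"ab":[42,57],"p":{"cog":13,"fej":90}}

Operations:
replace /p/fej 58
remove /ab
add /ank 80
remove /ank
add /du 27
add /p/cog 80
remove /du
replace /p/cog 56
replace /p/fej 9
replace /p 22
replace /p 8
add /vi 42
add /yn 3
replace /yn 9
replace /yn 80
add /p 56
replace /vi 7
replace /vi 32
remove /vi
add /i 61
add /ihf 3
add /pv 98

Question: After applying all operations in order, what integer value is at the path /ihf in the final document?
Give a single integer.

After op 1 (replace /p/fej 58): {"ab":[42,57],"p":{"cog":13,"fej":58}}
After op 2 (remove /ab): {"p":{"cog":13,"fej":58}}
After op 3 (add /ank 80): {"ank":80,"p":{"cog":13,"fej":58}}
After op 4 (remove /ank): {"p":{"cog":13,"fej":58}}
After op 5 (add /du 27): {"du":27,"p":{"cog":13,"fej":58}}
After op 6 (add /p/cog 80): {"du":27,"p":{"cog":80,"fej":58}}
After op 7 (remove /du): {"p":{"cog":80,"fej":58}}
After op 8 (replace /p/cog 56): {"p":{"cog":56,"fej":58}}
After op 9 (replace /p/fej 9): {"p":{"cog":56,"fej":9}}
After op 10 (replace /p 22): {"p":22}
After op 11 (replace /p 8): {"p":8}
After op 12 (add /vi 42): {"p":8,"vi":42}
After op 13 (add /yn 3): {"p":8,"vi":42,"yn":3}
After op 14 (replace /yn 9): {"p":8,"vi":42,"yn":9}
After op 15 (replace /yn 80): {"p":8,"vi":42,"yn":80}
After op 16 (add /p 56): {"p":56,"vi":42,"yn":80}
After op 17 (replace /vi 7): {"p":56,"vi":7,"yn":80}
After op 18 (replace /vi 32): {"p":56,"vi":32,"yn":80}
After op 19 (remove /vi): {"p":56,"yn":80}
After op 20 (add /i 61): {"i":61,"p":56,"yn":80}
After op 21 (add /ihf 3): {"i":61,"ihf":3,"p":56,"yn":80}
After op 22 (add /pv 98): {"i":61,"ihf":3,"p":56,"pv":98,"yn":80}
Value at /ihf: 3

Answer: 3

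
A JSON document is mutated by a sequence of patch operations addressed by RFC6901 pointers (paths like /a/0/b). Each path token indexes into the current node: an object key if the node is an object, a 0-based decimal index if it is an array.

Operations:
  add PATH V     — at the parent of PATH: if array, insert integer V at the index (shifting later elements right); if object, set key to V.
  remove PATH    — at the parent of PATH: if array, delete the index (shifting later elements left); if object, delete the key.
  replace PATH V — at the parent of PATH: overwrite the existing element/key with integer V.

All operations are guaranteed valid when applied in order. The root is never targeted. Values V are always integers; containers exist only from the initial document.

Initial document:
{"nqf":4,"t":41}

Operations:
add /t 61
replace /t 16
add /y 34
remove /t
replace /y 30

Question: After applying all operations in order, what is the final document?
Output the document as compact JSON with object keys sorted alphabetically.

After op 1 (add /t 61): {"nqf":4,"t":61}
After op 2 (replace /t 16): {"nqf":4,"t":16}
After op 3 (add /y 34): {"nqf":4,"t":16,"y":34}
After op 4 (remove /t): {"nqf":4,"y":34}
After op 5 (replace /y 30): {"nqf":4,"y":30}

Answer: {"nqf":4,"y":30}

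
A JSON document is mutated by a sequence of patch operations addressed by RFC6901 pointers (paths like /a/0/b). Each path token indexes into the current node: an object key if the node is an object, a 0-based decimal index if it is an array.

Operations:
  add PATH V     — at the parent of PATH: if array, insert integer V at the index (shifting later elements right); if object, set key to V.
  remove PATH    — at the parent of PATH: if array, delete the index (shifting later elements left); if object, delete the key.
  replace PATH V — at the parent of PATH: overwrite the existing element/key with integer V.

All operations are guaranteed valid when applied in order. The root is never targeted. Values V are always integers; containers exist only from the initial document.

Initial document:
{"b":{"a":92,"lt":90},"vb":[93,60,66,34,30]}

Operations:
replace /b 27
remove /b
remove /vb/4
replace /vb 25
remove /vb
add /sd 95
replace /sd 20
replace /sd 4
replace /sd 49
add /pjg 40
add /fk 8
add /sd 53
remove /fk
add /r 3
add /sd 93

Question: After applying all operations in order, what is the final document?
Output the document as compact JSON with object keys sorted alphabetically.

Answer: {"pjg":40,"r":3,"sd":93}

Derivation:
After op 1 (replace /b 27): {"b":27,"vb":[93,60,66,34,30]}
After op 2 (remove /b): {"vb":[93,60,66,34,30]}
After op 3 (remove /vb/4): {"vb":[93,60,66,34]}
After op 4 (replace /vb 25): {"vb":25}
After op 5 (remove /vb): {}
After op 6 (add /sd 95): {"sd":95}
After op 7 (replace /sd 20): {"sd":20}
After op 8 (replace /sd 4): {"sd":4}
After op 9 (replace /sd 49): {"sd":49}
After op 10 (add /pjg 40): {"pjg":40,"sd":49}
After op 11 (add /fk 8): {"fk":8,"pjg":40,"sd":49}
After op 12 (add /sd 53): {"fk":8,"pjg":40,"sd":53}
After op 13 (remove /fk): {"pjg":40,"sd":53}
After op 14 (add /r 3): {"pjg":40,"r":3,"sd":53}
After op 15 (add /sd 93): {"pjg":40,"r":3,"sd":93}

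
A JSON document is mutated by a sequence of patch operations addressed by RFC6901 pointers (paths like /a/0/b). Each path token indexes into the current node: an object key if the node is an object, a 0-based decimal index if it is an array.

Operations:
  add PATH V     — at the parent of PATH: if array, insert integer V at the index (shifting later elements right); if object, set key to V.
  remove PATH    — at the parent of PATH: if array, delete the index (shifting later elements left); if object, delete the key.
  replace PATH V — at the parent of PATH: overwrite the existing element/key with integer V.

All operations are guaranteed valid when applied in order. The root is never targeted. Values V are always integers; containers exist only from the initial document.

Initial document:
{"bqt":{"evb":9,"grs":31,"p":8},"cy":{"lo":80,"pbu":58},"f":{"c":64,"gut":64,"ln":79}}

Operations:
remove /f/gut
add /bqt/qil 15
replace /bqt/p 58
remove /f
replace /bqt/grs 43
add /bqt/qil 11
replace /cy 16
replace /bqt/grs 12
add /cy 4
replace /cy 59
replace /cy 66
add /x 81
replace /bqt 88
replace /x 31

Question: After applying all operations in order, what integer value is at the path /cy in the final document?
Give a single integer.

After op 1 (remove /f/gut): {"bqt":{"evb":9,"grs":31,"p":8},"cy":{"lo":80,"pbu":58},"f":{"c":64,"ln":79}}
After op 2 (add /bqt/qil 15): {"bqt":{"evb":9,"grs":31,"p":8,"qil":15},"cy":{"lo":80,"pbu":58},"f":{"c":64,"ln":79}}
After op 3 (replace /bqt/p 58): {"bqt":{"evb":9,"grs":31,"p":58,"qil":15},"cy":{"lo":80,"pbu":58},"f":{"c":64,"ln":79}}
After op 4 (remove /f): {"bqt":{"evb":9,"grs":31,"p":58,"qil":15},"cy":{"lo":80,"pbu":58}}
After op 5 (replace /bqt/grs 43): {"bqt":{"evb":9,"grs":43,"p":58,"qil":15},"cy":{"lo":80,"pbu":58}}
After op 6 (add /bqt/qil 11): {"bqt":{"evb":9,"grs":43,"p":58,"qil":11},"cy":{"lo":80,"pbu":58}}
After op 7 (replace /cy 16): {"bqt":{"evb":9,"grs":43,"p":58,"qil":11},"cy":16}
After op 8 (replace /bqt/grs 12): {"bqt":{"evb":9,"grs":12,"p":58,"qil":11},"cy":16}
After op 9 (add /cy 4): {"bqt":{"evb":9,"grs":12,"p":58,"qil":11},"cy":4}
After op 10 (replace /cy 59): {"bqt":{"evb":9,"grs":12,"p":58,"qil":11},"cy":59}
After op 11 (replace /cy 66): {"bqt":{"evb":9,"grs":12,"p":58,"qil":11},"cy":66}
After op 12 (add /x 81): {"bqt":{"evb":9,"grs":12,"p":58,"qil":11},"cy":66,"x":81}
After op 13 (replace /bqt 88): {"bqt":88,"cy":66,"x":81}
After op 14 (replace /x 31): {"bqt":88,"cy":66,"x":31}
Value at /cy: 66

Answer: 66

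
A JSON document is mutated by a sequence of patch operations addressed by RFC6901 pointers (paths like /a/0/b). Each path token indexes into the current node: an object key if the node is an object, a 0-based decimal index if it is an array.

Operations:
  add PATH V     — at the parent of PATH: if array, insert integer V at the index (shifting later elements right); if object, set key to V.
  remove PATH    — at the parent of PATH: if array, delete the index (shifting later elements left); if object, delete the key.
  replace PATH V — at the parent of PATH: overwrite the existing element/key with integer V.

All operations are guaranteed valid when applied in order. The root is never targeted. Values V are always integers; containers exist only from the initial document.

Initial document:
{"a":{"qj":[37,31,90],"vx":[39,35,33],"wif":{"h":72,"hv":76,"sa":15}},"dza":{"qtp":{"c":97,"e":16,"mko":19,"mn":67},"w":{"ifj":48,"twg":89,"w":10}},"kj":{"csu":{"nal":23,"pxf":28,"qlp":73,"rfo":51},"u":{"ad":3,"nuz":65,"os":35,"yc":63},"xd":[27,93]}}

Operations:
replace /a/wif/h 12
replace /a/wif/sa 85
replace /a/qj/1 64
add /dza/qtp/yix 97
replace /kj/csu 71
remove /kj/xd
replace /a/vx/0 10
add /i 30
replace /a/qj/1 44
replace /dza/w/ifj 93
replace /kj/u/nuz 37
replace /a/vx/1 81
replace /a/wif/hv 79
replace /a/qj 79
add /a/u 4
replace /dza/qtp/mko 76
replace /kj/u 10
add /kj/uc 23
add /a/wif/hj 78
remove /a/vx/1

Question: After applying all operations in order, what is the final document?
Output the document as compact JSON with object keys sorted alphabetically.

Answer: {"a":{"qj":79,"u":4,"vx":[10,33],"wif":{"h":12,"hj":78,"hv":79,"sa":85}},"dza":{"qtp":{"c":97,"e":16,"mko":76,"mn":67,"yix":97},"w":{"ifj":93,"twg":89,"w":10}},"i":30,"kj":{"csu":71,"u":10,"uc":23}}

Derivation:
After op 1 (replace /a/wif/h 12): {"a":{"qj":[37,31,90],"vx":[39,35,33],"wif":{"h":12,"hv":76,"sa":15}},"dza":{"qtp":{"c":97,"e":16,"mko":19,"mn":67},"w":{"ifj":48,"twg":89,"w":10}},"kj":{"csu":{"nal":23,"pxf":28,"qlp":73,"rfo":51},"u":{"ad":3,"nuz":65,"os":35,"yc":63},"xd":[27,93]}}
After op 2 (replace /a/wif/sa 85): {"a":{"qj":[37,31,90],"vx":[39,35,33],"wif":{"h":12,"hv":76,"sa":85}},"dza":{"qtp":{"c":97,"e":16,"mko":19,"mn":67},"w":{"ifj":48,"twg":89,"w":10}},"kj":{"csu":{"nal":23,"pxf":28,"qlp":73,"rfo":51},"u":{"ad":3,"nuz":65,"os":35,"yc":63},"xd":[27,93]}}
After op 3 (replace /a/qj/1 64): {"a":{"qj":[37,64,90],"vx":[39,35,33],"wif":{"h":12,"hv":76,"sa":85}},"dza":{"qtp":{"c":97,"e":16,"mko":19,"mn":67},"w":{"ifj":48,"twg":89,"w":10}},"kj":{"csu":{"nal":23,"pxf":28,"qlp":73,"rfo":51},"u":{"ad":3,"nuz":65,"os":35,"yc":63},"xd":[27,93]}}
After op 4 (add /dza/qtp/yix 97): {"a":{"qj":[37,64,90],"vx":[39,35,33],"wif":{"h":12,"hv":76,"sa":85}},"dza":{"qtp":{"c":97,"e":16,"mko":19,"mn":67,"yix":97},"w":{"ifj":48,"twg":89,"w":10}},"kj":{"csu":{"nal":23,"pxf":28,"qlp":73,"rfo":51},"u":{"ad":3,"nuz":65,"os":35,"yc":63},"xd":[27,93]}}
After op 5 (replace /kj/csu 71): {"a":{"qj":[37,64,90],"vx":[39,35,33],"wif":{"h":12,"hv":76,"sa":85}},"dza":{"qtp":{"c":97,"e":16,"mko":19,"mn":67,"yix":97},"w":{"ifj":48,"twg":89,"w":10}},"kj":{"csu":71,"u":{"ad":3,"nuz":65,"os":35,"yc":63},"xd":[27,93]}}
After op 6 (remove /kj/xd): {"a":{"qj":[37,64,90],"vx":[39,35,33],"wif":{"h":12,"hv":76,"sa":85}},"dza":{"qtp":{"c":97,"e":16,"mko":19,"mn":67,"yix":97},"w":{"ifj":48,"twg":89,"w":10}},"kj":{"csu":71,"u":{"ad":3,"nuz":65,"os":35,"yc":63}}}
After op 7 (replace /a/vx/0 10): {"a":{"qj":[37,64,90],"vx":[10,35,33],"wif":{"h":12,"hv":76,"sa":85}},"dza":{"qtp":{"c":97,"e":16,"mko":19,"mn":67,"yix":97},"w":{"ifj":48,"twg":89,"w":10}},"kj":{"csu":71,"u":{"ad":3,"nuz":65,"os":35,"yc":63}}}
After op 8 (add /i 30): {"a":{"qj":[37,64,90],"vx":[10,35,33],"wif":{"h":12,"hv":76,"sa":85}},"dza":{"qtp":{"c":97,"e":16,"mko":19,"mn":67,"yix":97},"w":{"ifj":48,"twg":89,"w":10}},"i":30,"kj":{"csu":71,"u":{"ad":3,"nuz":65,"os":35,"yc":63}}}
After op 9 (replace /a/qj/1 44): {"a":{"qj":[37,44,90],"vx":[10,35,33],"wif":{"h":12,"hv":76,"sa":85}},"dza":{"qtp":{"c":97,"e":16,"mko":19,"mn":67,"yix":97},"w":{"ifj":48,"twg":89,"w":10}},"i":30,"kj":{"csu":71,"u":{"ad":3,"nuz":65,"os":35,"yc":63}}}
After op 10 (replace /dza/w/ifj 93): {"a":{"qj":[37,44,90],"vx":[10,35,33],"wif":{"h":12,"hv":76,"sa":85}},"dza":{"qtp":{"c":97,"e":16,"mko":19,"mn":67,"yix":97},"w":{"ifj":93,"twg":89,"w":10}},"i":30,"kj":{"csu":71,"u":{"ad":3,"nuz":65,"os":35,"yc":63}}}
After op 11 (replace /kj/u/nuz 37): {"a":{"qj":[37,44,90],"vx":[10,35,33],"wif":{"h":12,"hv":76,"sa":85}},"dza":{"qtp":{"c":97,"e":16,"mko":19,"mn":67,"yix":97},"w":{"ifj":93,"twg":89,"w":10}},"i":30,"kj":{"csu":71,"u":{"ad":3,"nuz":37,"os":35,"yc":63}}}
After op 12 (replace /a/vx/1 81): {"a":{"qj":[37,44,90],"vx":[10,81,33],"wif":{"h":12,"hv":76,"sa":85}},"dza":{"qtp":{"c":97,"e":16,"mko":19,"mn":67,"yix":97},"w":{"ifj":93,"twg":89,"w":10}},"i":30,"kj":{"csu":71,"u":{"ad":3,"nuz":37,"os":35,"yc":63}}}
After op 13 (replace /a/wif/hv 79): {"a":{"qj":[37,44,90],"vx":[10,81,33],"wif":{"h":12,"hv":79,"sa":85}},"dza":{"qtp":{"c":97,"e":16,"mko":19,"mn":67,"yix":97},"w":{"ifj":93,"twg":89,"w":10}},"i":30,"kj":{"csu":71,"u":{"ad":3,"nuz":37,"os":35,"yc":63}}}
After op 14 (replace /a/qj 79): {"a":{"qj":79,"vx":[10,81,33],"wif":{"h":12,"hv":79,"sa":85}},"dza":{"qtp":{"c":97,"e":16,"mko":19,"mn":67,"yix":97},"w":{"ifj":93,"twg":89,"w":10}},"i":30,"kj":{"csu":71,"u":{"ad":3,"nuz":37,"os":35,"yc":63}}}
After op 15 (add /a/u 4): {"a":{"qj":79,"u":4,"vx":[10,81,33],"wif":{"h":12,"hv":79,"sa":85}},"dza":{"qtp":{"c":97,"e":16,"mko":19,"mn":67,"yix":97},"w":{"ifj":93,"twg":89,"w":10}},"i":30,"kj":{"csu":71,"u":{"ad":3,"nuz":37,"os":35,"yc":63}}}
After op 16 (replace /dza/qtp/mko 76): {"a":{"qj":79,"u":4,"vx":[10,81,33],"wif":{"h":12,"hv":79,"sa":85}},"dza":{"qtp":{"c":97,"e":16,"mko":76,"mn":67,"yix":97},"w":{"ifj":93,"twg":89,"w":10}},"i":30,"kj":{"csu":71,"u":{"ad":3,"nuz":37,"os":35,"yc":63}}}
After op 17 (replace /kj/u 10): {"a":{"qj":79,"u":4,"vx":[10,81,33],"wif":{"h":12,"hv":79,"sa":85}},"dza":{"qtp":{"c":97,"e":16,"mko":76,"mn":67,"yix":97},"w":{"ifj":93,"twg":89,"w":10}},"i":30,"kj":{"csu":71,"u":10}}
After op 18 (add /kj/uc 23): {"a":{"qj":79,"u":4,"vx":[10,81,33],"wif":{"h":12,"hv":79,"sa":85}},"dza":{"qtp":{"c":97,"e":16,"mko":76,"mn":67,"yix":97},"w":{"ifj":93,"twg":89,"w":10}},"i":30,"kj":{"csu":71,"u":10,"uc":23}}
After op 19 (add /a/wif/hj 78): {"a":{"qj":79,"u":4,"vx":[10,81,33],"wif":{"h":12,"hj":78,"hv":79,"sa":85}},"dza":{"qtp":{"c":97,"e":16,"mko":76,"mn":67,"yix":97},"w":{"ifj":93,"twg":89,"w":10}},"i":30,"kj":{"csu":71,"u":10,"uc":23}}
After op 20 (remove /a/vx/1): {"a":{"qj":79,"u":4,"vx":[10,33],"wif":{"h":12,"hj":78,"hv":79,"sa":85}},"dza":{"qtp":{"c":97,"e":16,"mko":76,"mn":67,"yix":97},"w":{"ifj":93,"twg":89,"w":10}},"i":30,"kj":{"csu":71,"u":10,"uc":23}}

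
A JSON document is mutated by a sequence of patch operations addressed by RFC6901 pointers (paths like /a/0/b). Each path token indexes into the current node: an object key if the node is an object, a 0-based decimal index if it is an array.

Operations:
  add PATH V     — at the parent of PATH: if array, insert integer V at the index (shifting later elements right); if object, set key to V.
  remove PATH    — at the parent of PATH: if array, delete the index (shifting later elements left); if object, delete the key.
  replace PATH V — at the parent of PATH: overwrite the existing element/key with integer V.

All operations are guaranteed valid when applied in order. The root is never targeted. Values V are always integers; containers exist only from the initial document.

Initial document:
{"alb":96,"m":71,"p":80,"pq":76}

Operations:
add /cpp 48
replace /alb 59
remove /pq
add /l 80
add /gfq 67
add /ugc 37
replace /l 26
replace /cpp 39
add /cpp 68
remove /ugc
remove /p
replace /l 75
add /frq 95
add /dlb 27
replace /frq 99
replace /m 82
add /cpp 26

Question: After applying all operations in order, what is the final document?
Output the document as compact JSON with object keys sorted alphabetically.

After op 1 (add /cpp 48): {"alb":96,"cpp":48,"m":71,"p":80,"pq":76}
After op 2 (replace /alb 59): {"alb":59,"cpp":48,"m":71,"p":80,"pq":76}
After op 3 (remove /pq): {"alb":59,"cpp":48,"m":71,"p":80}
After op 4 (add /l 80): {"alb":59,"cpp":48,"l":80,"m":71,"p":80}
After op 5 (add /gfq 67): {"alb":59,"cpp":48,"gfq":67,"l":80,"m":71,"p":80}
After op 6 (add /ugc 37): {"alb":59,"cpp":48,"gfq":67,"l":80,"m":71,"p":80,"ugc":37}
After op 7 (replace /l 26): {"alb":59,"cpp":48,"gfq":67,"l":26,"m":71,"p":80,"ugc":37}
After op 8 (replace /cpp 39): {"alb":59,"cpp":39,"gfq":67,"l":26,"m":71,"p":80,"ugc":37}
After op 9 (add /cpp 68): {"alb":59,"cpp":68,"gfq":67,"l":26,"m":71,"p":80,"ugc":37}
After op 10 (remove /ugc): {"alb":59,"cpp":68,"gfq":67,"l":26,"m":71,"p":80}
After op 11 (remove /p): {"alb":59,"cpp":68,"gfq":67,"l":26,"m":71}
After op 12 (replace /l 75): {"alb":59,"cpp":68,"gfq":67,"l":75,"m":71}
After op 13 (add /frq 95): {"alb":59,"cpp":68,"frq":95,"gfq":67,"l":75,"m":71}
After op 14 (add /dlb 27): {"alb":59,"cpp":68,"dlb":27,"frq":95,"gfq":67,"l":75,"m":71}
After op 15 (replace /frq 99): {"alb":59,"cpp":68,"dlb":27,"frq":99,"gfq":67,"l":75,"m":71}
After op 16 (replace /m 82): {"alb":59,"cpp":68,"dlb":27,"frq":99,"gfq":67,"l":75,"m":82}
After op 17 (add /cpp 26): {"alb":59,"cpp":26,"dlb":27,"frq":99,"gfq":67,"l":75,"m":82}

Answer: {"alb":59,"cpp":26,"dlb":27,"frq":99,"gfq":67,"l":75,"m":82}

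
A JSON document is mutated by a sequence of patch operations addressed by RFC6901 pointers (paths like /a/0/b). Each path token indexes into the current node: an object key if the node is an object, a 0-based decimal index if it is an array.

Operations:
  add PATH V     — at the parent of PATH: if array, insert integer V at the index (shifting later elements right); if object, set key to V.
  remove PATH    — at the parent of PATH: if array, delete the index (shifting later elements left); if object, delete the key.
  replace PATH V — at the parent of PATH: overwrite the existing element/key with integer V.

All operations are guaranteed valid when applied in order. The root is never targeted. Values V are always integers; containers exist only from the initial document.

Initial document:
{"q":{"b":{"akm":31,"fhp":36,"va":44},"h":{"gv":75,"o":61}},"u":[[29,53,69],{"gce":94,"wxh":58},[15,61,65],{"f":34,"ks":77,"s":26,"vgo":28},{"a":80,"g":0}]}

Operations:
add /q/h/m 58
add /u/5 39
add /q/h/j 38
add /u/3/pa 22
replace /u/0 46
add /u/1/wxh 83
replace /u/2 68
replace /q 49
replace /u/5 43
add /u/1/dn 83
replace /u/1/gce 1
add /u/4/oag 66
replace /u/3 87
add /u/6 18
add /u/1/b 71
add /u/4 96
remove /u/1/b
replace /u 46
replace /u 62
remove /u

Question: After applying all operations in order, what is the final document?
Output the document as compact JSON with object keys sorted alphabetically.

Answer: {"q":49}

Derivation:
After op 1 (add /q/h/m 58): {"q":{"b":{"akm":31,"fhp":36,"va":44},"h":{"gv":75,"m":58,"o":61}},"u":[[29,53,69],{"gce":94,"wxh":58},[15,61,65],{"f":34,"ks":77,"s":26,"vgo":28},{"a":80,"g":0}]}
After op 2 (add /u/5 39): {"q":{"b":{"akm":31,"fhp":36,"va":44},"h":{"gv":75,"m":58,"o":61}},"u":[[29,53,69],{"gce":94,"wxh":58},[15,61,65],{"f":34,"ks":77,"s":26,"vgo":28},{"a":80,"g":0},39]}
After op 3 (add /q/h/j 38): {"q":{"b":{"akm":31,"fhp":36,"va":44},"h":{"gv":75,"j":38,"m":58,"o":61}},"u":[[29,53,69],{"gce":94,"wxh":58},[15,61,65],{"f":34,"ks":77,"s":26,"vgo":28},{"a":80,"g":0},39]}
After op 4 (add /u/3/pa 22): {"q":{"b":{"akm":31,"fhp":36,"va":44},"h":{"gv":75,"j":38,"m":58,"o":61}},"u":[[29,53,69],{"gce":94,"wxh":58},[15,61,65],{"f":34,"ks":77,"pa":22,"s":26,"vgo":28},{"a":80,"g":0},39]}
After op 5 (replace /u/0 46): {"q":{"b":{"akm":31,"fhp":36,"va":44},"h":{"gv":75,"j":38,"m":58,"o":61}},"u":[46,{"gce":94,"wxh":58},[15,61,65],{"f":34,"ks":77,"pa":22,"s":26,"vgo":28},{"a":80,"g":0},39]}
After op 6 (add /u/1/wxh 83): {"q":{"b":{"akm":31,"fhp":36,"va":44},"h":{"gv":75,"j":38,"m":58,"o":61}},"u":[46,{"gce":94,"wxh":83},[15,61,65],{"f":34,"ks":77,"pa":22,"s":26,"vgo":28},{"a":80,"g":0},39]}
After op 7 (replace /u/2 68): {"q":{"b":{"akm":31,"fhp":36,"va":44},"h":{"gv":75,"j":38,"m":58,"o":61}},"u":[46,{"gce":94,"wxh":83},68,{"f":34,"ks":77,"pa":22,"s":26,"vgo":28},{"a":80,"g":0},39]}
After op 8 (replace /q 49): {"q":49,"u":[46,{"gce":94,"wxh":83},68,{"f":34,"ks":77,"pa":22,"s":26,"vgo":28},{"a":80,"g":0},39]}
After op 9 (replace /u/5 43): {"q":49,"u":[46,{"gce":94,"wxh":83},68,{"f":34,"ks":77,"pa":22,"s":26,"vgo":28},{"a":80,"g":0},43]}
After op 10 (add /u/1/dn 83): {"q":49,"u":[46,{"dn":83,"gce":94,"wxh":83},68,{"f":34,"ks":77,"pa":22,"s":26,"vgo":28},{"a":80,"g":0},43]}
After op 11 (replace /u/1/gce 1): {"q":49,"u":[46,{"dn":83,"gce":1,"wxh":83},68,{"f":34,"ks":77,"pa":22,"s":26,"vgo":28},{"a":80,"g":0},43]}
After op 12 (add /u/4/oag 66): {"q":49,"u":[46,{"dn":83,"gce":1,"wxh":83},68,{"f":34,"ks":77,"pa":22,"s":26,"vgo":28},{"a":80,"g":0,"oag":66},43]}
After op 13 (replace /u/3 87): {"q":49,"u":[46,{"dn":83,"gce":1,"wxh":83},68,87,{"a":80,"g":0,"oag":66},43]}
After op 14 (add /u/6 18): {"q":49,"u":[46,{"dn":83,"gce":1,"wxh":83},68,87,{"a":80,"g":0,"oag":66},43,18]}
After op 15 (add /u/1/b 71): {"q":49,"u":[46,{"b":71,"dn":83,"gce":1,"wxh":83},68,87,{"a":80,"g":0,"oag":66},43,18]}
After op 16 (add /u/4 96): {"q":49,"u":[46,{"b":71,"dn":83,"gce":1,"wxh":83},68,87,96,{"a":80,"g":0,"oag":66},43,18]}
After op 17 (remove /u/1/b): {"q":49,"u":[46,{"dn":83,"gce":1,"wxh":83},68,87,96,{"a":80,"g":0,"oag":66},43,18]}
After op 18 (replace /u 46): {"q":49,"u":46}
After op 19 (replace /u 62): {"q":49,"u":62}
After op 20 (remove /u): {"q":49}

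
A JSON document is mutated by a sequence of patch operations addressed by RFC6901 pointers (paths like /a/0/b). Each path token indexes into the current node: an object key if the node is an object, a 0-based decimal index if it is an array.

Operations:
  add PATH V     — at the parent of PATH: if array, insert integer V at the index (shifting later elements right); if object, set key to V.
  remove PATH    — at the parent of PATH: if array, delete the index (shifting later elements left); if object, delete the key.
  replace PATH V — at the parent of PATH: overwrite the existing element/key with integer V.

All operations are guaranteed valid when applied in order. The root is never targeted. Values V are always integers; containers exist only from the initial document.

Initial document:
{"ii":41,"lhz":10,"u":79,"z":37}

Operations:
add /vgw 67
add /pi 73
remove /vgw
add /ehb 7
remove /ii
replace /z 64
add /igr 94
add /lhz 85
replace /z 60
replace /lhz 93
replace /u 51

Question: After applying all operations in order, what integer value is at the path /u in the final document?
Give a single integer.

After op 1 (add /vgw 67): {"ii":41,"lhz":10,"u":79,"vgw":67,"z":37}
After op 2 (add /pi 73): {"ii":41,"lhz":10,"pi":73,"u":79,"vgw":67,"z":37}
After op 3 (remove /vgw): {"ii":41,"lhz":10,"pi":73,"u":79,"z":37}
After op 4 (add /ehb 7): {"ehb":7,"ii":41,"lhz":10,"pi":73,"u":79,"z":37}
After op 5 (remove /ii): {"ehb":7,"lhz":10,"pi":73,"u":79,"z":37}
After op 6 (replace /z 64): {"ehb":7,"lhz":10,"pi":73,"u":79,"z":64}
After op 7 (add /igr 94): {"ehb":7,"igr":94,"lhz":10,"pi":73,"u":79,"z":64}
After op 8 (add /lhz 85): {"ehb":7,"igr":94,"lhz":85,"pi":73,"u":79,"z":64}
After op 9 (replace /z 60): {"ehb":7,"igr":94,"lhz":85,"pi":73,"u":79,"z":60}
After op 10 (replace /lhz 93): {"ehb":7,"igr":94,"lhz":93,"pi":73,"u":79,"z":60}
After op 11 (replace /u 51): {"ehb":7,"igr":94,"lhz":93,"pi":73,"u":51,"z":60}
Value at /u: 51

Answer: 51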